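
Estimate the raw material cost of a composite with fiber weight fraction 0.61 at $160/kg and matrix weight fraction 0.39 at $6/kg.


Cost = cost_f*Wf + cost_m*Wm = 160*0.61 + 6*0.39 = $99.94/kg

$99.94/kg


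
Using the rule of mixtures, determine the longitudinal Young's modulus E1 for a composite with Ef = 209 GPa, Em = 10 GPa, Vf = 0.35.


E1 = Ef*Vf + Em*(1-Vf) = 209*0.35 + 10*0.65 = 79.65 GPa

79.65 GPa


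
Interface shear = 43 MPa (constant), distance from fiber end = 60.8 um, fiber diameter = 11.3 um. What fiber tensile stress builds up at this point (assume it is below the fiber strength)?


Force balance: sigma_f * (pi*d^2/4) = tau * (pi*d) * x  ->  sigma_f = 4 * tau * x / d
sigma_f = 4 * 43 * 60.8 / 11.3 = 925.5 MPa

925.5 MPa


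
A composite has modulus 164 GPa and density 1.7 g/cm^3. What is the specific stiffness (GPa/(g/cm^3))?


Specific stiffness = E/rho = 164/1.7 = 96.5 GPa/(g/cm^3)

96.5 GPa/(g/cm^3)


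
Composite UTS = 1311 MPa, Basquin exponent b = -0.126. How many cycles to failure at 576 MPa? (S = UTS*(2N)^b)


N = 0.5 * (S/UTS)^(1/b) = 0.5 * (576/1311)^(1/-0.126) = 341.7697 cycles

341.7697 cycles


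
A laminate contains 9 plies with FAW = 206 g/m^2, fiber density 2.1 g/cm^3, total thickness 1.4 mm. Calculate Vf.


Vf = n * FAW / (rho_f * h * 1000) = 9 * 206 / (2.1 * 1.4 * 1000) = 0.6306

0.6306


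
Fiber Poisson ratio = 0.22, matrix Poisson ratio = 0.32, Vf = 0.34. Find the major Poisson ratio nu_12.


nu_12 = nu_f*Vf + nu_m*(1-Vf) = 0.22*0.34 + 0.32*0.66 = 0.286

0.286


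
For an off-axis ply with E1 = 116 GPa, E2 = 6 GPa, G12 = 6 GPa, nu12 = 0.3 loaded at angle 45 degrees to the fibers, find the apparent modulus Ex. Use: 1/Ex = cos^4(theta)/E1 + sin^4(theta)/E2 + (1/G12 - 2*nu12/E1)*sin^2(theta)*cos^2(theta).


cos^4(45) = 0.25, sin^4(45) = 0.25, sin^2(45)*cos^2(45) = 0.25
1/G12 - 2*nu12/E1 = 1/6 - 2*0.3/116 = 0.161494 GPa^-1
1/Ex = 0.25/116 + 0.25/6 + 0.161494*0.25 = 0.0841954 GPa^-1
Ex = 11.88 GPa

11.88 GPa


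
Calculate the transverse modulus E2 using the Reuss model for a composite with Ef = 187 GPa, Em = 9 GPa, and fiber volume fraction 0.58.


1/E2 = Vf/Ef + (1-Vf)/Em = 0.58/187 + 0.42/9
E2 = 20.09 GPa

20.09 GPa


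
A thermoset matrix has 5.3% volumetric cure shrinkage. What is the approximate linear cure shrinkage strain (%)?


Linear shrinkage ≈ vol_shrink/3 = 5.3/3 = 1.767%

1.767%


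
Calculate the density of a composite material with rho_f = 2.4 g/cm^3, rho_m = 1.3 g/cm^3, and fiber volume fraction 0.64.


rho_c = rho_f*Vf + rho_m*(1-Vf) = 2.4*0.64 + 1.3*0.36 = 2.004 g/cm^3

2.004 g/cm^3


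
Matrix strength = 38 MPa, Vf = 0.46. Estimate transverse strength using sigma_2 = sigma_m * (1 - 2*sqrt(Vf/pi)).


factor = 1 - 2*sqrt(0.46/pi) = 0.2347
sigma_2 = 38 * 0.2347 = 8.92 MPa

8.92 MPa


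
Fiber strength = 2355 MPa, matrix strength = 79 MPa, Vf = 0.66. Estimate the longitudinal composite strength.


sigma_1 = sigma_f*Vf + sigma_m*(1-Vf) = 2355*0.66 + 79*0.34 = 1581.2 MPa

1581.2 MPa


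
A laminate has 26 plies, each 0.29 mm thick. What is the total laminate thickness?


h = n * t_ply = 26 * 0.29 = 7.54 mm

7.54 mm


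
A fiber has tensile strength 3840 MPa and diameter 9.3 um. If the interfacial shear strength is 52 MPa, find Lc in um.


Lc = sigma_f * d / (2 * tau_i) = 3840 * 9.3 / (2 * 52) = 343.4 um

343.4 um


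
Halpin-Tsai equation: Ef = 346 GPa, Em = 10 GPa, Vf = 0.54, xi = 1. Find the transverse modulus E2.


eta = (Ef/Em - 1)/(Ef/Em + xi) = (34.6 - 1)/(34.6 + 1) = 0.9438
E2 = Em*(1+xi*eta*Vf)/(1-eta*Vf) = 30.79 GPa

30.79 GPa


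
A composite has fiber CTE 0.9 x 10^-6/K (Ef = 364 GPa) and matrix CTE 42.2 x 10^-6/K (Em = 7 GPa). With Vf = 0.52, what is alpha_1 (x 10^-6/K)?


E1 = Ef*Vf + Em*(1-Vf) = 192.64
alpha_1 = (alpha_f*Ef*Vf + alpha_m*Em*(1-Vf))/E1 = 1.62 x 10^-6/K

1.62 x 10^-6/K


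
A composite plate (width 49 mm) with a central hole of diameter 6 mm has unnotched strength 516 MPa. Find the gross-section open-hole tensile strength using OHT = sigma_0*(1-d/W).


OHT = sigma_0*(1-d/W) = 516*(1-6/49) = 452.8 MPa

452.8 MPa


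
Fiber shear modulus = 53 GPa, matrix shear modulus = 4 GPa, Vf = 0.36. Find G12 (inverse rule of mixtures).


1/G12 = Vf/Gf + (1-Vf)/Gm = 0.36/53 + 0.64/4
G12 = 6.0 GPa

6.0 GPa


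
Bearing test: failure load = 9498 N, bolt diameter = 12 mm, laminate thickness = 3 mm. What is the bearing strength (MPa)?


sigma_br = F/(d*h) = 9498/(12*3) = 263.8 MPa

263.8 MPa


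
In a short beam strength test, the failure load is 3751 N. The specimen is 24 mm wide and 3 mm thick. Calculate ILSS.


ILSS = 3F/(4bh) = 3*3751/(4*24*3) = 39.07 MPa

39.07 MPa


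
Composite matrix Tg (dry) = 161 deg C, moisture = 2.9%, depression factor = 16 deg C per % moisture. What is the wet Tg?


Tg_wet = Tg_dry - k*moisture = 161 - 16*2.9 = 114.6 deg C

114.6 deg C


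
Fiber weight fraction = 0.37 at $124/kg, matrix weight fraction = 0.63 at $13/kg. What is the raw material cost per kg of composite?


Cost = cost_f*Wf + cost_m*Wm = 124*0.37 + 13*0.63 = $54.07/kg

$54.07/kg


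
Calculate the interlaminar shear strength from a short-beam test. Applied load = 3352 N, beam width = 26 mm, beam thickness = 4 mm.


ILSS = 3F/(4bh) = 3*3352/(4*26*4) = 24.17 MPa

24.17 MPa


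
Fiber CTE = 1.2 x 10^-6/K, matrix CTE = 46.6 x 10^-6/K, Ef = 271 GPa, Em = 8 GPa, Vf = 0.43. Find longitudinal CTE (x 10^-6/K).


E1 = Ef*Vf + Em*(1-Vf) = 121.09
alpha_1 = (alpha_f*Ef*Vf + alpha_m*Em*(1-Vf))/E1 = 2.91 x 10^-6/K

2.91 x 10^-6/K


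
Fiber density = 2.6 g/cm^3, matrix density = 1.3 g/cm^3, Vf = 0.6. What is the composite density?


rho_c = rho_f*Vf + rho_m*(1-Vf) = 2.6*0.6 + 1.3*0.4 = 2.08 g/cm^3

2.08 g/cm^3


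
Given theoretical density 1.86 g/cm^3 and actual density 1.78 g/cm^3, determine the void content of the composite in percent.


Void% = (rho_theo - rho_actual)/rho_theo * 100 = (1.86 - 1.78)/1.86 * 100 = 4.3%

4.3%


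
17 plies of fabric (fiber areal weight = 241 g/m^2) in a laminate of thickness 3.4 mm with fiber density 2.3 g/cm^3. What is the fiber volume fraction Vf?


Vf = n * FAW / (rho_f * h * 1000) = 17 * 241 / (2.3 * 3.4 * 1000) = 0.5239

0.5239


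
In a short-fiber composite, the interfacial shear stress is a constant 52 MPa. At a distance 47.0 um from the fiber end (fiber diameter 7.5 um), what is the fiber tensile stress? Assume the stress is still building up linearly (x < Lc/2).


Force balance: sigma_f * (pi*d^2/4) = tau * (pi*d) * x  ->  sigma_f = 4 * tau * x / d
sigma_f = 4 * 52 * 47.0 / 7.5 = 1303.5 MPa

1303.5 MPa


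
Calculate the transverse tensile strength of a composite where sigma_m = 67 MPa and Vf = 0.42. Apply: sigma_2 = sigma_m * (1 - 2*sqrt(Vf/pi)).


factor = 1 - 2*sqrt(0.42/pi) = 0.2687
sigma_2 = 67 * 0.2687 = 18.0 MPa

18.0 MPa


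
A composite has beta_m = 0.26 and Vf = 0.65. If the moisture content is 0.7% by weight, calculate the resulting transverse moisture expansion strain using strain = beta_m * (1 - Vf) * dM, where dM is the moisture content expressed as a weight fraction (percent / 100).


dM = 0.7/100 = 0.007
strain = beta_m * (1-Vf) * dM = 0.26 * 0.35 * 0.007 = 0.000637

0.000637


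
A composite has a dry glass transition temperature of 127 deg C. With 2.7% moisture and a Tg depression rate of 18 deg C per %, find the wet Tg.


Tg_wet = Tg_dry - k*moisture = 127 - 18*2.7 = 78.4 deg C

78.4 deg C


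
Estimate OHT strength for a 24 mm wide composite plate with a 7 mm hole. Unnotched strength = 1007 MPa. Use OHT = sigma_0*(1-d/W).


OHT = sigma_0*(1-d/W) = 1007*(1-7/24) = 713.3 MPa

713.3 MPa


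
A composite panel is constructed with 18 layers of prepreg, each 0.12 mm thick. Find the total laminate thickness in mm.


h = n * t_ply = 18 * 0.12 = 2.16 mm

2.16 mm


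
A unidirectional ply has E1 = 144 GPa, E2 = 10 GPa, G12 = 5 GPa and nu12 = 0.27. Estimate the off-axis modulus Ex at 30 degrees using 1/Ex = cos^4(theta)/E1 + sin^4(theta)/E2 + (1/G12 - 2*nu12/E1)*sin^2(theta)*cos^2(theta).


cos^4(30) = 0.5625, sin^4(30) = 0.0625, sin^2(30)*cos^2(30) = 0.1875
1/G12 - 2*nu12/E1 = 1/5 - 2*0.27/144 = 0.19625 GPa^-1
1/Ex = 0.5625/144 + 0.0625/10 + 0.19625*0.1875 = 0.0469531 GPa^-1
Ex = 21.3 GPa

21.3 GPa


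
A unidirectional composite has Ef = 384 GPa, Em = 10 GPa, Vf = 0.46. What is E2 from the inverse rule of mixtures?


1/E2 = Vf/Ef + (1-Vf)/Em = 0.46/384 + 0.54/10
E2 = 18.12 GPa

18.12 GPa


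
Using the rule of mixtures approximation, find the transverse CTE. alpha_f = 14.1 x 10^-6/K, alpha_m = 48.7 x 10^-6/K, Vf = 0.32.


alpha_2 = alpha_f*Vf + alpha_m*(1-Vf) = 14.1*0.32 + 48.7*0.68 = 37.6 x 10^-6/K

37.6 x 10^-6/K


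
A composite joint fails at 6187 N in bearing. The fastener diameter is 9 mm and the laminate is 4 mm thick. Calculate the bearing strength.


sigma_br = F/(d*h) = 6187/(9*4) = 171.9 MPa

171.9 MPa


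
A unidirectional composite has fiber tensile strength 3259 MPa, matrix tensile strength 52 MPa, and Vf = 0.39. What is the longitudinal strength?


sigma_1 = sigma_f*Vf + sigma_m*(1-Vf) = 3259*0.39 + 52*0.61 = 1302.7 MPa

1302.7 MPa


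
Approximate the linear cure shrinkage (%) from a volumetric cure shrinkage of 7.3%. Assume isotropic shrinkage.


Linear shrinkage ≈ vol_shrink/3 = 7.3/3 = 2.433%

2.433%


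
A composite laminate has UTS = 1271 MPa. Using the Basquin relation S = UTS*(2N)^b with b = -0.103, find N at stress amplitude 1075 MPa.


N = 0.5 * (S/UTS)^(1/b) = 0.5 * (1075/1271)^(1/-0.103) = 2.5419 cycles

2.5419 cycles


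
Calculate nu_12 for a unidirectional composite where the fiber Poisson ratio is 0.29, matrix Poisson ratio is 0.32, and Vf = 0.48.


nu_12 = nu_f*Vf + nu_m*(1-Vf) = 0.29*0.48 + 0.32*0.52 = 0.3056

0.3056


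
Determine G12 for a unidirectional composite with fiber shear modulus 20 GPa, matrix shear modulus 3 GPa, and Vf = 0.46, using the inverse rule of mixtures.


1/G12 = Vf/Gf + (1-Vf)/Gm = 0.46/20 + 0.54/3
G12 = 4.93 GPa

4.93 GPa


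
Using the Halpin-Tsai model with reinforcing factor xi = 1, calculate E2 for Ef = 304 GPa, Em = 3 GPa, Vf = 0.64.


eta = (Ef/Em - 1)/(Ef/Em + xi) = (101.3333 - 1)/(101.3333 + 1) = 0.9805
E2 = Em*(1+xi*eta*Vf)/(1-eta*Vf) = 13.11 GPa

13.11 GPa


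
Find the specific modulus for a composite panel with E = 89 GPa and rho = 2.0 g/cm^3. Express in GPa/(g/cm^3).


Specific stiffness = E/rho = 89/2.0 = 44.5 GPa/(g/cm^3)

44.5 GPa/(g/cm^3)


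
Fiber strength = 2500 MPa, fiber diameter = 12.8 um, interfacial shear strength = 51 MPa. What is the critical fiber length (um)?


Lc = sigma_f * d / (2 * tau_i) = 2500 * 12.8 / (2 * 51) = 313.7 um

313.7 um


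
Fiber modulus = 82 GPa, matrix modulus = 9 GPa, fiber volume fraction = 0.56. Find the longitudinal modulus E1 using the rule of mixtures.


E1 = Ef*Vf + Em*(1-Vf) = 82*0.56 + 9*0.44 = 49.88 GPa

49.88 GPa


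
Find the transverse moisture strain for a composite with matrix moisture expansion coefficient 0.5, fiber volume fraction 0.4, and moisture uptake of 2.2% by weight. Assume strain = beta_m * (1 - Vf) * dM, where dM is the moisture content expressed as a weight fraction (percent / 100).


dM = 2.2/100 = 0.022
strain = beta_m * (1-Vf) * dM = 0.5 * 0.6 * 0.022 = 0.0066

0.0066


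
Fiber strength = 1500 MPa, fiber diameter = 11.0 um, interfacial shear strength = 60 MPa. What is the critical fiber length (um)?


Lc = sigma_f * d / (2 * tau_i) = 1500 * 11.0 / (2 * 60) = 137.5 um

137.5 um


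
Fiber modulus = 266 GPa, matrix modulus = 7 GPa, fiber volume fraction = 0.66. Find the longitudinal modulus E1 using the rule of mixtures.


E1 = Ef*Vf + Em*(1-Vf) = 266*0.66 + 7*0.34 = 177.94 GPa

177.94 GPa


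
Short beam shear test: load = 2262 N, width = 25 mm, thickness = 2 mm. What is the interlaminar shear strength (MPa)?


ILSS = 3F/(4bh) = 3*2262/(4*25*2) = 33.93 MPa

33.93 MPa


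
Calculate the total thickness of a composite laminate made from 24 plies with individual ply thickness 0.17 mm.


h = n * t_ply = 24 * 0.17 = 4.08 mm

4.08 mm


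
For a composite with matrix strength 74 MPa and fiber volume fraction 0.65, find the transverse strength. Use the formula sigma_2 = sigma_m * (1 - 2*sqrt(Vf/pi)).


factor = 1 - 2*sqrt(0.65/pi) = 0.0903
sigma_2 = 74 * 0.0903 = 6.68 MPa

6.68 MPa


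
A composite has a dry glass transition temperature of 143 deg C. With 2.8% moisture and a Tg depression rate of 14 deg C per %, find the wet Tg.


Tg_wet = Tg_dry - k*moisture = 143 - 14*2.8 = 103.8 deg C

103.8 deg C


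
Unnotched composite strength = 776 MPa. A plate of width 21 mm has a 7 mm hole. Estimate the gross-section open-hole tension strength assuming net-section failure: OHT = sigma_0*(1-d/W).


OHT = sigma_0*(1-d/W) = 776*(1-7/21) = 517.3 MPa

517.3 MPa


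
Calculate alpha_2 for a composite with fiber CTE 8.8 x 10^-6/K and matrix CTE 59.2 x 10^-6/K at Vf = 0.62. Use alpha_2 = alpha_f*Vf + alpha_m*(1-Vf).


alpha_2 = alpha_f*Vf + alpha_m*(1-Vf) = 8.8*0.62 + 59.2*0.38 = 28.0 x 10^-6/K

28.0 x 10^-6/K


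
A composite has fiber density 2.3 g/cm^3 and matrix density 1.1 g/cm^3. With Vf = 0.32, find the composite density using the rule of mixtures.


rho_c = rho_f*Vf + rho_m*(1-Vf) = 2.3*0.32 + 1.1*0.68 = 1.484 g/cm^3

1.484 g/cm^3


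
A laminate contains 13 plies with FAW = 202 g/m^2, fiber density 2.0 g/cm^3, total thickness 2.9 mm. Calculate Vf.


Vf = n * FAW / (rho_f * h * 1000) = 13 * 202 / (2.0 * 2.9 * 1000) = 0.4528

0.4528


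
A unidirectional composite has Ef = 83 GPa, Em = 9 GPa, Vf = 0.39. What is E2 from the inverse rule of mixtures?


1/E2 = Vf/Ef + (1-Vf)/Em = 0.39/83 + 0.61/9
E2 = 13.8 GPa

13.8 GPa


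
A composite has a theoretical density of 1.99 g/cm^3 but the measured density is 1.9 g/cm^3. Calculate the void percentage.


Void% = (rho_theo - rho_actual)/rho_theo * 100 = (1.99 - 1.9)/1.99 * 100 = 4.52%

4.52%


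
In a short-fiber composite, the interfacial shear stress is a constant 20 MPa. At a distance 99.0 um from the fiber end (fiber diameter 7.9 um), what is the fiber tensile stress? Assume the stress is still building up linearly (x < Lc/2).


Force balance: sigma_f * (pi*d^2/4) = tau * (pi*d) * x  ->  sigma_f = 4 * tau * x / d
sigma_f = 4 * 20 * 99.0 / 7.9 = 1002.5 MPa

1002.5 MPa


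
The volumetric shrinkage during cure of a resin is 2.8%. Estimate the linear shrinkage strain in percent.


Linear shrinkage ≈ vol_shrink/3 = 2.8/3 = 0.933%

0.933%


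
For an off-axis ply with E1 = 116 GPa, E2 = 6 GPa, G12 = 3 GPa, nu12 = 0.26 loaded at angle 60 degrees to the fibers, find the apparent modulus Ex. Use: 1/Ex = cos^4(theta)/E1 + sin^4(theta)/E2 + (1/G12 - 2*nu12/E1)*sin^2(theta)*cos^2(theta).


cos^4(60) = 0.0625, sin^4(60) = 0.5625, sin^2(60)*cos^2(60) = 0.1875
1/G12 - 2*nu12/E1 = 1/3 - 2*0.26/116 = 0.328851 GPa^-1
1/Ex = 0.0625/116 + 0.5625/6 + 0.328851*0.1875 = 0.1559483 GPa^-1
Ex = 6.41 GPa

6.41 GPa


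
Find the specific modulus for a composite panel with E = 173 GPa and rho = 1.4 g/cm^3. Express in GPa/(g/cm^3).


Specific stiffness = E/rho = 173/1.4 = 123.6 GPa/(g/cm^3)

123.6 GPa/(g/cm^3)


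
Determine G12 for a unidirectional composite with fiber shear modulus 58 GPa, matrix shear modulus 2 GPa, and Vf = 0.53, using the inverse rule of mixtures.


1/G12 = Vf/Gf + (1-Vf)/Gm = 0.53/58 + 0.47/2
G12 = 4.1 GPa

4.1 GPa


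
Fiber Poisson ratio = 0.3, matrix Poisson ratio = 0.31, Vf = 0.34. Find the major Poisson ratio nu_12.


nu_12 = nu_f*Vf + nu_m*(1-Vf) = 0.3*0.34 + 0.31*0.66 = 0.3066

0.3066


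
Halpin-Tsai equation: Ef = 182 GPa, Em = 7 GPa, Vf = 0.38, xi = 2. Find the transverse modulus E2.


eta = (Ef/Em - 1)/(Ef/Em + xi) = (26.0 - 1)/(26.0 + 2) = 0.8929
E2 = Em*(1+xi*eta*Vf)/(1-eta*Vf) = 17.78 GPa

17.78 GPa


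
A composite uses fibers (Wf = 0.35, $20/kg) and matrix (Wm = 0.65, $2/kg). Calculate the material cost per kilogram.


Cost = cost_f*Wf + cost_m*Wm = 20*0.35 + 2*0.65 = $8.3/kg

$8.3/kg


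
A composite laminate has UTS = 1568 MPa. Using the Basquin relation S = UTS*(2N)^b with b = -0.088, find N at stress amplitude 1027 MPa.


N = 0.5 * (S/UTS)^(1/b) = 0.5 * (1027/1568)^(1/-0.088) = 61.2815 cycles

61.2815 cycles


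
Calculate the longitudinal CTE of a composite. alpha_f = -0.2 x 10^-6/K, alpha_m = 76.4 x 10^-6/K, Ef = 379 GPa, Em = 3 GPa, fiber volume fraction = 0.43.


E1 = Ef*Vf + Em*(1-Vf) = 164.68
alpha_1 = (alpha_f*Ef*Vf + alpha_m*Em*(1-Vf))/E1 = 0.6 x 10^-6/K

0.6 x 10^-6/K


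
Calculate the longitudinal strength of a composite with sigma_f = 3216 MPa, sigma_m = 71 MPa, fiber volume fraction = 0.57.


sigma_1 = sigma_f*Vf + sigma_m*(1-Vf) = 3216*0.57 + 71*0.43 = 1863.7 MPa

1863.7 MPa


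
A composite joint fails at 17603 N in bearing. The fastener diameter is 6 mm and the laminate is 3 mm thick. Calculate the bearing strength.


sigma_br = F/(d*h) = 17603/(6*3) = 977.9 MPa

977.9 MPa


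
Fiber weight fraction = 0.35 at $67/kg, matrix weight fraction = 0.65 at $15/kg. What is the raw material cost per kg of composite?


Cost = cost_f*Wf + cost_m*Wm = 67*0.35 + 15*0.65 = $33.2/kg

$33.2/kg


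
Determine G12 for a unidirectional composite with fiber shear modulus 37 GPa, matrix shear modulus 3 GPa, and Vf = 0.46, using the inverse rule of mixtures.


1/G12 = Vf/Gf + (1-Vf)/Gm = 0.46/37 + 0.54/3
G12 = 5.2 GPa

5.2 GPa


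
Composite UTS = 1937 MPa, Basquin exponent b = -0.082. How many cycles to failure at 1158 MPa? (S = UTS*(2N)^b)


N = 0.5 * (S/UTS)^(1/b) = 0.5 * (1158/1937)^(1/-0.082) = 265.2266 cycles

265.2266 cycles


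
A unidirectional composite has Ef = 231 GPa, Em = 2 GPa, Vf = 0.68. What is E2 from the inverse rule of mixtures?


1/E2 = Vf/Ef + (1-Vf)/Em = 0.68/231 + 0.32/2
E2 = 6.14 GPa

6.14 GPa


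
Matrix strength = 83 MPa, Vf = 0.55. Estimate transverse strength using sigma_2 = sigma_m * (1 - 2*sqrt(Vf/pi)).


factor = 1 - 2*sqrt(0.55/pi) = 0.1632
sigma_2 = 83 * 0.1632 = 13.54 MPa

13.54 MPa


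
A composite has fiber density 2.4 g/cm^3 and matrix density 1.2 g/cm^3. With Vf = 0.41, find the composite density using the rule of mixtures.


rho_c = rho_f*Vf + rho_m*(1-Vf) = 2.4*0.41 + 1.2*0.59 = 1.692 g/cm^3

1.692 g/cm^3


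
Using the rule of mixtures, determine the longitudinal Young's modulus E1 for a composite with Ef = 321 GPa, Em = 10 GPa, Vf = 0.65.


E1 = Ef*Vf + Em*(1-Vf) = 321*0.65 + 10*0.35 = 212.15 GPa

212.15 GPa


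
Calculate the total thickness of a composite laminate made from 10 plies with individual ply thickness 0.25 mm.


h = n * t_ply = 10 * 0.25 = 2.5 mm

2.5 mm


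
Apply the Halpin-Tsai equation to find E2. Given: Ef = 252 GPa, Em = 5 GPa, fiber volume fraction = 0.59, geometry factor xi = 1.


eta = (Ef/Em - 1)/(Ef/Em + xi) = (50.4 - 1)/(50.4 + 1) = 0.9611
E2 = Em*(1+xi*eta*Vf)/(1-eta*Vf) = 18.1 GPa

18.1 GPa


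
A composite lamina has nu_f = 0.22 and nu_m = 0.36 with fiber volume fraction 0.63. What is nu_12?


nu_12 = nu_f*Vf + nu_m*(1-Vf) = 0.22*0.63 + 0.36*0.37 = 0.2718

0.2718


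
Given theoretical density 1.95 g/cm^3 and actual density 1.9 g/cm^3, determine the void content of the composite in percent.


Void% = (rho_theo - rho_actual)/rho_theo * 100 = (1.95 - 1.9)/1.95 * 100 = 2.56%

2.56%


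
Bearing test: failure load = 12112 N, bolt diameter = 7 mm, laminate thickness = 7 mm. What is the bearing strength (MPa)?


sigma_br = F/(d*h) = 12112/(7*7) = 247.2 MPa

247.2 MPa


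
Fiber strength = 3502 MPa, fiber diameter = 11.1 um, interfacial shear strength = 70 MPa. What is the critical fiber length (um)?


Lc = sigma_f * d / (2 * tau_i) = 3502 * 11.1 / (2 * 70) = 277.7 um

277.7 um


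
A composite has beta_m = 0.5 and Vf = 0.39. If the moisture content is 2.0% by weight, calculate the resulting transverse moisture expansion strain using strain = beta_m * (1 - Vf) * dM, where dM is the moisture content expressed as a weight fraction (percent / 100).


dM = 2.0/100 = 0.02
strain = beta_m * (1-Vf) * dM = 0.5 * 0.61 * 0.02 = 0.0061

0.0061


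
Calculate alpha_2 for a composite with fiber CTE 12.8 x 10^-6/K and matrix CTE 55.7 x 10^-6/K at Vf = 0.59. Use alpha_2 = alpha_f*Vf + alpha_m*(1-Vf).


alpha_2 = alpha_f*Vf + alpha_m*(1-Vf) = 12.8*0.59 + 55.7*0.41 = 30.4 x 10^-6/K

30.4 x 10^-6/K


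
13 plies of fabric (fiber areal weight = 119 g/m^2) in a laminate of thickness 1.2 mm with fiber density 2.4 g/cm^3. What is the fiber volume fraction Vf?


Vf = n * FAW / (rho_f * h * 1000) = 13 * 119 / (2.4 * 1.2 * 1000) = 0.5372

0.5372


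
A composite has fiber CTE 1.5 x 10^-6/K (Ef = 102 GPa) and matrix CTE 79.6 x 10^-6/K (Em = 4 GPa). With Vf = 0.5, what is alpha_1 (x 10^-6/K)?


E1 = Ef*Vf + Em*(1-Vf) = 53.0
alpha_1 = (alpha_f*Ef*Vf + alpha_m*Em*(1-Vf))/E1 = 4.45 x 10^-6/K

4.45 x 10^-6/K


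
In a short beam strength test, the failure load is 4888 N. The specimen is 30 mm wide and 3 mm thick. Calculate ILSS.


ILSS = 3F/(4bh) = 3*4888/(4*30*3) = 40.73 MPa

40.73 MPa


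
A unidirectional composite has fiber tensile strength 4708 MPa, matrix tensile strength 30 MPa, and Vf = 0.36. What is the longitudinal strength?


sigma_1 = sigma_f*Vf + sigma_m*(1-Vf) = 4708*0.36 + 30*0.64 = 1714.1 MPa

1714.1 MPa


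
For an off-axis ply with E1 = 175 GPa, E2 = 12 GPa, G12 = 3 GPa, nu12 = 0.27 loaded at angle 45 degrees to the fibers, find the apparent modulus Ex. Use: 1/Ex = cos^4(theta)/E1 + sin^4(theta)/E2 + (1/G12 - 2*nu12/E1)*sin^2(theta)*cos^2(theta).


cos^4(45) = 0.25, sin^4(45) = 0.25, sin^2(45)*cos^2(45) = 0.25
1/G12 - 2*nu12/E1 = 1/3 - 2*0.27/175 = 0.330248 GPa^-1
1/Ex = 0.25/175 + 0.25/12 + 0.330248*0.25 = 0.1048238 GPa^-1
Ex = 9.54 GPa

9.54 GPa


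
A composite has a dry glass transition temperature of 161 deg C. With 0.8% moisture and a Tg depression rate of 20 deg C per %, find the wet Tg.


Tg_wet = Tg_dry - k*moisture = 161 - 20*0.8 = 145.0 deg C

145.0 deg C


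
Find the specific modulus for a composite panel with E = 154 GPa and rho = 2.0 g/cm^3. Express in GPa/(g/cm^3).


Specific stiffness = E/rho = 154/2.0 = 77.0 GPa/(g/cm^3)

77.0 GPa/(g/cm^3)


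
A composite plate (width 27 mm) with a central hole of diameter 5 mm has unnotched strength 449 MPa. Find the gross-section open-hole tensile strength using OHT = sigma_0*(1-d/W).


OHT = sigma_0*(1-d/W) = 449*(1-5/27) = 365.9 MPa

365.9 MPa


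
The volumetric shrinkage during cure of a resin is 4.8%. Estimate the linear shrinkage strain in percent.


Linear shrinkage ≈ vol_shrink/3 = 4.8/3 = 1.6%

1.6%


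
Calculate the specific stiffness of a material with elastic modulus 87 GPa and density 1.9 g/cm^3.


Specific stiffness = E/rho = 87/1.9 = 45.8 GPa/(g/cm^3)

45.8 GPa/(g/cm^3)


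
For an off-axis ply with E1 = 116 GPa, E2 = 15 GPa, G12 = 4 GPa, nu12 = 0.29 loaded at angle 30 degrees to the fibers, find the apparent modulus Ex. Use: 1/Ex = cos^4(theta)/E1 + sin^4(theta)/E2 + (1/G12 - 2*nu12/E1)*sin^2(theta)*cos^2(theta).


cos^4(30) = 0.5625, sin^4(30) = 0.0625, sin^2(30)*cos^2(30) = 0.1875
1/G12 - 2*nu12/E1 = 1/4 - 2*0.29/116 = 0.245 GPa^-1
1/Ex = 0.5625/116 + 0.0625/15 + 0.245*0.1875 = 0.0549533 GPa^-1
Ex = 18.2 GPa

18.2 GPa


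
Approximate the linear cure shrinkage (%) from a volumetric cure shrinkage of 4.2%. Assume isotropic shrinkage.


Linear shrinkage ≈ vol_shrink/3 = 4.2/3 = 1.4%

1.4%


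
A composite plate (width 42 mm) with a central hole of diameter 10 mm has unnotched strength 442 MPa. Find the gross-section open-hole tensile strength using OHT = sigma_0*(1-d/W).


OHT = sigma_0*(1-d/W) = 442*(1-10/42) = 336.8 MPa

336.8 MPa


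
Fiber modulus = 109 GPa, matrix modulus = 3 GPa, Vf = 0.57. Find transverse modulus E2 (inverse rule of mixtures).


1/E2 = Vf/Ef + (1-Vf)/Em = 0.57/109 + 0.43/3
E2 = 6.73 GPa

6.73 GPa


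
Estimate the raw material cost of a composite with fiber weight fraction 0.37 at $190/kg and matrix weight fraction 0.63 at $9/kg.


Cost = cost_f*Wf + cost_m*Wm = 190*0.37 + 9*0.63 = $75.97/kg

$75.97/kg


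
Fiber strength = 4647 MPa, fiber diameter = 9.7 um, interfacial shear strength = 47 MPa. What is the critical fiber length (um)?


Lc = sigma_f * d / (2 * tau_i) = 4647 * 9.7 / (2 * 47) = 479.5 um

479.5 um


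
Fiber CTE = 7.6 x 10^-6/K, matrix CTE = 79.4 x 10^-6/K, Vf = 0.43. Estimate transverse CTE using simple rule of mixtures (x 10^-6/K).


alpha_2 = alpha_f*Vf + alpha_m*(1-Vf) = 7.6*0.43 + 79.4*0.57 = 48.5 x 10^-6/K

48.5 x 10^-6/K


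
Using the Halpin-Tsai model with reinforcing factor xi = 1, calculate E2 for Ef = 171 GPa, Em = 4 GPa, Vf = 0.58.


eta = (Ef/Em - 1)/(Ef/Em + xi) = (42.75 - 1)/(42.75 + 1) = 0.9543
E2 = Em*(1+xi*eta*Vf)/(1-eta*Vf) = 13.92 GPa

13.92 GPa


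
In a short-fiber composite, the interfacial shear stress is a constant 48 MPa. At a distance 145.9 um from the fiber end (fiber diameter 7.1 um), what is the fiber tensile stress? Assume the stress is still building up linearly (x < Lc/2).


Force balance: sigma_f * (pi*d^2/4) = tau * (pi*d) * x  ->  sigma_f = 4 * tau * x / d
sigma_f = 4 * 48 * 145.9 / 7.1 = 3945.5 MPa

3945.5 MPa


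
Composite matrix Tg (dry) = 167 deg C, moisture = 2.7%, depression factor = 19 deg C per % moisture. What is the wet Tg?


Tg_wet = Tg_dry - k*moisture = 167 - 19*2.7 = 115.7 deg C

115.7 deg C


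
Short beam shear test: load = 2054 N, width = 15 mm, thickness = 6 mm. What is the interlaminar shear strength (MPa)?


ILSS = 3F/(4bh) = 3*2054/(4*15*6) = 17.12 MPa

17.12 MPa


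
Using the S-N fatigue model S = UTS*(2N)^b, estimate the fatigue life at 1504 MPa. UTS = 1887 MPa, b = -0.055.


N = 0.5 * (S/UTS)^(1/b) = 0.5 * (1504/1887)^(1/-0.055) = 30.9255 cycles

30.9255 cycles


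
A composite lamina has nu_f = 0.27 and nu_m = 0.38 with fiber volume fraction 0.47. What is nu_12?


nu_12 = nu_f*Vf + nu_m*(1-Vf) = 0.27*0.47 + 0.38*0.53 = 0.3283

0.3283


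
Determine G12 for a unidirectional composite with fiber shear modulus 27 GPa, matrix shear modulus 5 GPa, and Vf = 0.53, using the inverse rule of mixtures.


1/G12 = Vf/Gf + (1-Vf)/Gm = 0.53/27 + 0.47/5
G12 = 8.8 GPa

8.8 GPa


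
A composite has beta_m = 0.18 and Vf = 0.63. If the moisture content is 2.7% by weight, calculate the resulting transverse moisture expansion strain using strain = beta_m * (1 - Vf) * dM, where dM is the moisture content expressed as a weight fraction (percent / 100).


dM = 2.7/100 = 0.027
strain = beta_m * (1-Vf) * dM = 0.18 * 0.37 * 0.027 = 0.0017982

0.0017982


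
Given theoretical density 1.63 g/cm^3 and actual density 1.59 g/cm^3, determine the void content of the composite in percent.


Void% = (rho_theo - rho_actual)/rho_theo * 100 = (1.63 - 1.59)/1.63 * 100 = 2.45%

2.45%


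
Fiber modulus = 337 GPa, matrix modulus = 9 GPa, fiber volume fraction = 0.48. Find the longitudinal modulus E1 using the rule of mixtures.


E1 = Ef*Vf + Em*(1-Vf) = 337*0.48 + 9*0.52 = 166.44 GPa

166.44 GPa


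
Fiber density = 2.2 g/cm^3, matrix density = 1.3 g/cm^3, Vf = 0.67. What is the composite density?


rho_c = rho_f*Vf + rho_m*(1-Vf) = 2.2*0.67 + 1.3*0.33 = 1.903 g/cm^3

1.903 g/cm^3


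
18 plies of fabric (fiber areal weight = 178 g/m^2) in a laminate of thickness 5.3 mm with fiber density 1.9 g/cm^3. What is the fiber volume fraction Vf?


Vf = n * FAW / (rho_f * h * 1000) = 18 * 178 / (1.9 * 5.3 * 1000) = 0.3182

0.3182


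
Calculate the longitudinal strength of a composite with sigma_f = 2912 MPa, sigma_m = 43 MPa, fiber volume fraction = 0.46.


sigma_1 = sigma_f*Vf + sigma_m*(1-Vf) = 2912*0.46 + 43*0.54 = 1362.7 MPa

1362.7 MPa


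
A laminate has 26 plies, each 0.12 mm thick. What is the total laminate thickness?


h = n * t_ply = 26 * 0.12 = 3.12 mm

3.12 mm


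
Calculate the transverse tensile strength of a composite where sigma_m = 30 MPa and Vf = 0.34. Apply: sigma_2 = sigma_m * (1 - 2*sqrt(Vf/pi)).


factor = 1 - 2*sqrt(0.34/pi) = 0.342
sigma_2 = 30 * 0.342 = 10.26 MPa

10.26 MPa


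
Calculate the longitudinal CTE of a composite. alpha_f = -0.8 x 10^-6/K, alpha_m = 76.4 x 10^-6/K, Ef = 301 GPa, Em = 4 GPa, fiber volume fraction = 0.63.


E1 = Ef*Vf + Em*(1-Vf) = 191.11
alpha_1 = (alpha_f*Ef*Vf + alpha_m*Em*(1-Vf))/E1 = -0.2 x 10^-6/K

-0.2 x 10^-6/K


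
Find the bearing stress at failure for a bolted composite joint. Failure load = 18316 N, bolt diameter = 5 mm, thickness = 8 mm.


sigma_br = F/(d*h) = 18316/(5*8) = 457.9 MPa

457.9 MPa


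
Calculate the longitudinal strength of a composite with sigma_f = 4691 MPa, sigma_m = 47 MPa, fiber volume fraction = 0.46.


sigma_1 = sigma_f*Vf + sigma_m*(1-Vf) = 4691*0.46 + 47*0.54 = 2183.2 MPa

2183.2 MPa


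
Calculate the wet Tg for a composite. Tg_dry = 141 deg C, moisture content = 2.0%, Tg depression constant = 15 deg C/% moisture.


Tg_wet = Tg_dry - k*moisture = 141 - 15*2.0 = 111.0 deg C

111.0 deg C


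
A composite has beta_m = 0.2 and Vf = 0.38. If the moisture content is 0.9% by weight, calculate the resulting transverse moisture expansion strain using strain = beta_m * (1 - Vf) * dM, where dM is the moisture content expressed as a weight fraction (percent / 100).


dM = 0.9/100 = 0.009
strain = beta_m * (1-Vf) * dM = 0.2 * 0.62 * 0.009 = 0.001116

0.001116


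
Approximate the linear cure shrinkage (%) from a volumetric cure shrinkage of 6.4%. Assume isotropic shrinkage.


Linear shrinkage ≈ vol_shrink/3 = 6.4/3 = 2.133%

2.133%


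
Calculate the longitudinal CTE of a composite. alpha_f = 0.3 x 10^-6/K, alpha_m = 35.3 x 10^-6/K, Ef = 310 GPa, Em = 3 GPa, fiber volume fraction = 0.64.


E1 = Ef*Vf + Em*(1-Vf) = 199.48
alpha_1 = (alpha_f*Ef*Vf + alpha_m*Em*(1-Vf))/E1 = 0.49 x 10^-6/K

0.49 x 10^-6/K


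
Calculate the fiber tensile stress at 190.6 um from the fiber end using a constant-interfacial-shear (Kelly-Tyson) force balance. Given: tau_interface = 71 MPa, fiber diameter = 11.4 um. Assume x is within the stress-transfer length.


Force balance: sigma_f * (pi*d^2/4) = tau * (pi*d) * x  ->  sigma_f = 4 * tau * x / d
sigma_f = 4 * 71 * 190.6 / 11.4 = 4748.3 MPa

4748.3 MPa


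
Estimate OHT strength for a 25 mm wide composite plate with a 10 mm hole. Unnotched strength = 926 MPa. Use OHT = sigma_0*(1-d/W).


OHT = sigma_0*(1-d/W) = 926*(1-10/25) = 555.6 MPa

555.6 MPa


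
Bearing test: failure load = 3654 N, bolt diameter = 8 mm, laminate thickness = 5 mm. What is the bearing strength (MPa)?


sigma_br = F/(d*h) = 3654/(8*5) = 91.4 MPa

91.4 MPa


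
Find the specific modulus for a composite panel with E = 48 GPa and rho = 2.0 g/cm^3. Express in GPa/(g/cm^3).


Specific stiffness = E/rho = 48/2.0 = 24.0 GPa/(g/cm^3)

24.0 GPa/(g/cm^3)


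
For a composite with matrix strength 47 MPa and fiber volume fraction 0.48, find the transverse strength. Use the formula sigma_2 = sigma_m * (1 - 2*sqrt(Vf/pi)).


factor = 1 - 2*sqrt(0.48/pi) = 0.2182
sigma_2 = 47 * 0.2182 = 10.26 MPa

10.26 MPa


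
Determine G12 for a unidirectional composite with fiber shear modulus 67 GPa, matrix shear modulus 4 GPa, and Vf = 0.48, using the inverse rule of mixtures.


1/G12 = Vf/Gf + (1-Vf)/Gm = 0.48/67 + 0.52/4
G12 = 7.29 GPa

7.29 GPa


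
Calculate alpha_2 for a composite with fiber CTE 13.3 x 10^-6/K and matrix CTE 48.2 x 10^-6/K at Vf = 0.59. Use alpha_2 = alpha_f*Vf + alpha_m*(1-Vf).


alpha_2 = alpha_f*Vf + alpha_m*(1-Vf) = 13.3*0.59 + 48.2*0.41 = 27.6 x 10^-6/K

27.6 x 10^-6/K


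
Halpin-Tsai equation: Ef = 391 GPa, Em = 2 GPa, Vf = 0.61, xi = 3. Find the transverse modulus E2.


eta = (Ef/Em - 1)/(Ef/Em + xi) = (195.5 - 1)/(195.5 + 3) = 0.9798
E2 = Em*(1+xi*eta*Vf)/(1-eta*Vf) = 13.89 GPa

13.89 GPa


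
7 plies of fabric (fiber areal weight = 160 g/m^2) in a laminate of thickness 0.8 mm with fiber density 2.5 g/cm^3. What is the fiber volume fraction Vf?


Vf = n * FAW / (rho_f * h * 1000) = 7 * 160 / (2.5 * 0.8 * 1000) = 0.56

0.56


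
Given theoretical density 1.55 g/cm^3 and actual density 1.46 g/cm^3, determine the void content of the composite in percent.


Void% = (rho_theo - rho_actual)/rho_theo * 100 = (1.55 - 1.46)/1.55 * 100 = 5.81%

5.81%


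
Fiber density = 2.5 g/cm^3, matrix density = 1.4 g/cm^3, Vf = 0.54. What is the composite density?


rho_c = rho_f*Vf + rho_m*(1-Vf) = 2.5*0.54 + 1.4*0.46 = 1.994 g/cm^3

1.994 g/cm^3


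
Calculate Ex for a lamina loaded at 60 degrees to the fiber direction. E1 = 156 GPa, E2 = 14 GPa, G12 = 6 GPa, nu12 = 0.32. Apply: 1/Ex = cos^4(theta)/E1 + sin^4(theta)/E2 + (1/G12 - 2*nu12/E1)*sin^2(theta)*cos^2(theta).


cos^4(60) = 0.0625, sin^4(60) = 0.5625, sin^2(60)*cos^2(60) = 0.1875
1/G12 - 2*nu12/E1 = 1/6 - 2*0.32/156 = 0.162564 GPa^-1
1/Ex = 0.0625/156 + 0.5625/14 + 0.162564*0.1875 = 0.07106 GPa^-1
Ex = 14.07 GPa

14.07 GPa


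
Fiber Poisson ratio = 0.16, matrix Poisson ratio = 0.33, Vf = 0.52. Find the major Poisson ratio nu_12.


nu_12 = nu_f*Vf + nu_m*(1-Vf) = 0.16*0.52 + 0.33*0.48 = 0.2416

0.2416


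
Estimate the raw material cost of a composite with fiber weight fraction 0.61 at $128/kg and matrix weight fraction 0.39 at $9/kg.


Cost = cost_f*Wf + cost_m*Wm = 128*0.61 + 9*0.39 = $81.59/kg

$81.59/kg


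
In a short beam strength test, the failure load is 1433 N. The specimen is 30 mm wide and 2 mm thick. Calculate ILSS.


ILSS = 3F/(4bh) = 3*1433/(4*30*2) = 17.91 MPa

17.91 MPa


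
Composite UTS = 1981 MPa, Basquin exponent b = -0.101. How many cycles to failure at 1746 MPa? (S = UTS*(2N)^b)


N = 0.5 * (S/UTS)^(1/b) = 0.5 * (1746/1981)^(1/-0.101) = 1.7456 cycles

1.7456 cycles


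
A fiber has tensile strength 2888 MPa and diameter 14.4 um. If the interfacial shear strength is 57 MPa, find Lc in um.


Lc = sigma_f * d / (2 * tau_i) = 2888 * 14.4 / (2 * 57) = 364.8 um

364.8 um


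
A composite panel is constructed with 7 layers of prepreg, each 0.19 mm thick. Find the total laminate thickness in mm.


h = n * t_ply = 7 * 0.19 = 1.33 mm

1.33 mm


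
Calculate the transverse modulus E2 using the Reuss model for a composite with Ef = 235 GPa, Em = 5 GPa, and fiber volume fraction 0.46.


1/E2 = Vf/Ef + (1-Vf)/Em = 0.46/235 + 0.54/5
E2 = 9.09 GPa

9.09 GPa


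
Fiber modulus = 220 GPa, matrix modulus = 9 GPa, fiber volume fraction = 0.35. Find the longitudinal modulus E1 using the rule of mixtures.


E1 = Ef*Vf + Em*(1-Vf) = 220*0.35 + 9*0.65 = 82.85 GPa

82.85 GPa


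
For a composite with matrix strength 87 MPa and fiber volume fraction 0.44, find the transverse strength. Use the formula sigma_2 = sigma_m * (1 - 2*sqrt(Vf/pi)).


factor = 1 - 2*sqrt(0.44/pi) = 0.2515
sigma_2 = 87 * 0.2515 = 21.88 MPa

21.88 MPa


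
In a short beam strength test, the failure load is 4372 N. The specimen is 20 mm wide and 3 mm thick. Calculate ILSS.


ILSS = 3F/(4bh) = 3*4372/(4*20*3) = 54.65 MPa

54.65 MPa


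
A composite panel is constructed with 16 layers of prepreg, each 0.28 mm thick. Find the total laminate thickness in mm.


h = n * t_ply = 16 * 0.28 = 4.48 mm

4.48 mm


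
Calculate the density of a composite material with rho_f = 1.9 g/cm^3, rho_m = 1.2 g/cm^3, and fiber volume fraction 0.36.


rho_c = rho_f*Vf + rho_m*(1-Vf) = 1.9*0.36 + 1.2*0.64 = 1.452 g/cm^3

1.452 g/cm^3


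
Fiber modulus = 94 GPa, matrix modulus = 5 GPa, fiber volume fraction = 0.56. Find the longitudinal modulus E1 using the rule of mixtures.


E1 = Ef*Vf + Em*(1-Vf) = 94*0.56 + 5*0.44 = 54.84 GPa

54.84 GPa


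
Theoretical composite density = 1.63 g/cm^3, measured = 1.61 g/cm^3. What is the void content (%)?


Void% = (rho_theo - rho_actual)/rho_theo * 100 = (1.63 - 1.61)/1.63 * 100 = 1.23%

1.23%


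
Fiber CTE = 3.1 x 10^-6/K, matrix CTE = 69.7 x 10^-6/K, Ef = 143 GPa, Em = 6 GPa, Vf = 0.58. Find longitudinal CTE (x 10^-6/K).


E1 = Ef*Vf + Em*(1-Vf) = 85.46
alpha_1 = (alpha_f*Ef*Vf + alpha_m*Em*(1-Vf))/E1 = 5.06 x 10^-6/K

5.06 x 10^-6/K


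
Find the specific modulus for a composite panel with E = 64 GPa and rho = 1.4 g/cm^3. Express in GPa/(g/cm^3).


Specific stiffness = E/rho = 64/1.4 = 45.7 GPa/(g/cm^3)

45.7 GPa/(g/cm^3)


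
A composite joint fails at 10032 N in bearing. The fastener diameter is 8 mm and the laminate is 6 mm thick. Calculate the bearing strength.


sigma_br = F/(d*h) = 10032/(8*6) = 209.0 MPa

209.0 MPa


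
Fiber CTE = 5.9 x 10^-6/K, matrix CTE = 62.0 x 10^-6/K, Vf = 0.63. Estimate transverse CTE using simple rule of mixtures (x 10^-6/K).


alpha_2 = alpha_f*Vf + alpha_m*(1-Vf) = 5.9*0.63 + 62.0*0.37 = 26.7 x 10^-6/K

26.7 x 10^-6/K


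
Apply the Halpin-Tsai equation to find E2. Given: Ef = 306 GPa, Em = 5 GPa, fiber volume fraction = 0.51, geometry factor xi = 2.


eta = (Ef/Em - 1)/(Ef/Em + xi) = (61.2 - 1)/(61.2 + 2) = 0.9525
E2 = Em*(1+xi*eta*Vf)/(1-eta*Vf) = 19.17 GPa

19.17 GPa


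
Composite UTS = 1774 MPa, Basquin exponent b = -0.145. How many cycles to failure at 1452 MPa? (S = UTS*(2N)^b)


N = 0.5 * (S/UTS)^(1/b) = 0.5 * (1452/1774)^(1/-0.145) = 1.9901 cycles

1.9901 cycles


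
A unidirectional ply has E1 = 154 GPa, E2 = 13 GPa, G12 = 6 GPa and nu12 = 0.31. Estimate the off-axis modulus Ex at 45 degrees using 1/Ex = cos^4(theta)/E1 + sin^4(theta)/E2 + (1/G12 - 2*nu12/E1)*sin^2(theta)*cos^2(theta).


cos^4(45) = 0.25, sin^4(45) = 0.25, sin^2(45)*cos^2(45) = 0.25
1/G12 - 2*nu12/E1 = 1/6 - 2*0.31/154 = 0.162641 GPa^-1
1/Ex = 0.25/154 + 0.25/13 + 0.162641*0.25 = 0.0615143 GPa^-1
Ex = 16.26 GPa

16.26 GPa


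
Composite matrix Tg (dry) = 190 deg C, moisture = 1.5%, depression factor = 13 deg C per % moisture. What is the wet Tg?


Tg_wet = Tg_dry - k*moisture = 190 - 13*1.5 = 170.5 deg C

170.5 deg C


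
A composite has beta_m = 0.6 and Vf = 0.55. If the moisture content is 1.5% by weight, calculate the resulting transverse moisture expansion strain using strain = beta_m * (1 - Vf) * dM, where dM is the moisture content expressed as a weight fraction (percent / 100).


dM = 1.5/100 = 0.015
strain = beta_m * (1-Vf) * dM = 0.6 * 0.45 * 0.015 = 0.00405

0.00405


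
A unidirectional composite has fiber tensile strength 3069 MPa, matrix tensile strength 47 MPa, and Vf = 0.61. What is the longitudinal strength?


sigma_1 = sigma_f*Vf + sigma_m*(1-Vf) = 3069*0.61 + 47*0.39 = 1890.4 MPa

1890.4 MPa


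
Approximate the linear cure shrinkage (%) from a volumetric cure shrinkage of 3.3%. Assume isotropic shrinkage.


Linear shrinkage ≈ vol_shrink/3 = 3.3/3 = 1.1%

1.1%


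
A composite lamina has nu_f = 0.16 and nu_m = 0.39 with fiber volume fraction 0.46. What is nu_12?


nu_12 = nu_f*Vf + nu_m*(1-Vf) = 0.16*0.46 + 0.39*0.54 = 0.2842

0.2842


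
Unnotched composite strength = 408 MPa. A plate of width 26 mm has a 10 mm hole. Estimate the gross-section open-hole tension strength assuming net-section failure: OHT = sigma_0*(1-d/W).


OHT = sigma_0*(1-d/W) = 408*(1-10/26) = 251.1 MPa

251.1 MPa


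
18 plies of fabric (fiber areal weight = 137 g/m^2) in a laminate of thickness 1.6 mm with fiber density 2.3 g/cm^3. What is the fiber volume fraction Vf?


Vf = n * FAW / (rho_f * h * 1000) = 18 * 137 / (2.3 * 1.6 * 1000) = 0.6701

0.6701


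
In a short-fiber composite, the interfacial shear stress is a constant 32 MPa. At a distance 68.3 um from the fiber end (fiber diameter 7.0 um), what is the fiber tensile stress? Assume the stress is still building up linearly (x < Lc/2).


Force balance: sigma_f * (pi*d^2/4) = tau * (pi*d) * x  ->  sigma_f = 4 * tau * x / d
sigma_f = 4 * 32 * 68.3 / 7.0 = 1248.9 MPa

1248.9 MPa
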